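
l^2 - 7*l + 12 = (l - 4)*(l - 3)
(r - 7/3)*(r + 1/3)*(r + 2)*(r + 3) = r^4 + 3*r^3 - 43*r^2/9 - 143*r/9 - 14/3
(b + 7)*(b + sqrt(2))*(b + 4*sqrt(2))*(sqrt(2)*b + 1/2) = sqrt(2)*b^4 + 7*sqrt(2)*b^3 + 21*b^3/2 + 21*sqrt(2)*b^2/2 + 147*b^2/2 + 4*b + 147*sqrt(2)*b/2 + 28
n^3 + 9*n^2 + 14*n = n*(n + 2)*(n + 7)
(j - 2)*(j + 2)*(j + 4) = j^3 + 4*j^2 - 4*j - 16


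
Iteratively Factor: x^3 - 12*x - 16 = (x - 4)*(x^2 + 4*x + 4) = (x - 4)*(x + 2)*(x + 2)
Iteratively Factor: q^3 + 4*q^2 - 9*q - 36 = (q + 3)*(q^2 + q - 12) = (q + 3)*(q + 4)*(q - 3)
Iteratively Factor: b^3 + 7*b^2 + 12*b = (b + 3)*(b^2 + 4*b) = (b + 3)*(b + 4)*(b)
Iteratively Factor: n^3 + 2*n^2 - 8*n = (n + 4)*(n^2 - 2*n) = n*(n + 4)*(n - 2)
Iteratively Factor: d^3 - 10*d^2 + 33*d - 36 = (d - 3)*(d^2 - 7*d + 12) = (d - 3)^2*(d - 4)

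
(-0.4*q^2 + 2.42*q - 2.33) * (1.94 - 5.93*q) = 2.372*q^3 - 15.1266*q^2 + 18.5117*q - 4.5202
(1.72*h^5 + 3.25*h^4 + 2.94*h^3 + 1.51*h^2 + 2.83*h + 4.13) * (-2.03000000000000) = -3.4916*h^5 - 6.5975*h^4 - 5.9682*h^3 - 3.0653*h^2 - 5.7449*h - 8.3839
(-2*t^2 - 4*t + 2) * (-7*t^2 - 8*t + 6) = 14*t^4 + 44*t^3 + 6*t^2 - 40*t + 12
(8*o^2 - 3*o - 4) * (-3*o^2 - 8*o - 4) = -24*o^4 - 55*o^3 + 4*o^2 + 44*o + 16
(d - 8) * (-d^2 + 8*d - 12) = -d^3 + 16*d^2 - 76*d + 96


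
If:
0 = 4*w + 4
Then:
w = -1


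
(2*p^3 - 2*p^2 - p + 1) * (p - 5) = 2*p^4 - 12*p^3 + 9*p^2 + 6*p - 5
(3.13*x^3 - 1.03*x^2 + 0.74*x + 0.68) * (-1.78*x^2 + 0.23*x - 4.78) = -5.5714*x^5 + 2.5533*x^4 - 16.5155*x^3 + 3.8832*x^2 - 3.3808*x - 3.2504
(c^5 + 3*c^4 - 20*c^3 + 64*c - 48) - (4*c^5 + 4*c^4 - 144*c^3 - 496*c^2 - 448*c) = -3*c^5 - c^4 + 124*c^3 + 496*c^2 + 512*c - 48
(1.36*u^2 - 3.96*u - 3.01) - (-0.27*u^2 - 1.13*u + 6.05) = 1.63*u^2 - 2.83*u - 9.06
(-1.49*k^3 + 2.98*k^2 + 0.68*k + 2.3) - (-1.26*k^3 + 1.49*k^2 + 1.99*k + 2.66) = -0.23*k^3 + 1.49*k^2 - 1.31*k - 0.36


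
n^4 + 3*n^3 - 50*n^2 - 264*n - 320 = (n - 8)*(n + 2)*(n + 4)*(n + 5)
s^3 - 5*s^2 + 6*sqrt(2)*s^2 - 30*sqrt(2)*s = s*(s - 5)*(s + 6*sqrt(2))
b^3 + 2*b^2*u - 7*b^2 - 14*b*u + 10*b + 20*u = (b - 5)*(b - 2)*(b + 2*u)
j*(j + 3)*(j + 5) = j^3 + 8*j^2 + 15*j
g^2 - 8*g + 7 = (g - 7)*(g - 1)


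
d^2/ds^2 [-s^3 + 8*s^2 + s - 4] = 16 - 6*s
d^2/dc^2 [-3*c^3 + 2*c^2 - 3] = 4 - 18*c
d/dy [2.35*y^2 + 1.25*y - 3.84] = 4.7*y + 1.25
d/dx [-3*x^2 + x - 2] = 1 - 6*x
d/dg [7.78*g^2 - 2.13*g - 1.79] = 15.56*g - 2.13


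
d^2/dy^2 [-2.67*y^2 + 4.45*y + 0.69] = -5.34000000000000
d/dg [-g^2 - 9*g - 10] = -2*g - 9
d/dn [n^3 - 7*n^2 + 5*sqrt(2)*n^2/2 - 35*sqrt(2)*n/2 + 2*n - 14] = 3*n^2 - 14*n + 5*sqrt(2)*n - 35*sqrt(2)/2 + 2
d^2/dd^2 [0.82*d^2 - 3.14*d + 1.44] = 1.64000000000000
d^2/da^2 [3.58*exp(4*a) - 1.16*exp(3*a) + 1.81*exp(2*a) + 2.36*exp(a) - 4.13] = (57.28*exp(3*a) - 10.44*exp(2*a) + 7.24*exp(a) + 2.36)*exp(a)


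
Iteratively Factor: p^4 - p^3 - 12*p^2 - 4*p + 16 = (p + 2)*(p^3 - 3*p^2 - 6*p + 8) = (p + 2)^2*(p^2 - 5*p + 4) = (p - 1)*(p + 2)^2*(p - 4)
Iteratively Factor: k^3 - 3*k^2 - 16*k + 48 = (k - 4)*(k^2 + k - 12) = (k - 4)*(k - 3)*(k + 4)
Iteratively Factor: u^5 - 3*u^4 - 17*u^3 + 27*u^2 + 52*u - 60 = (u - 1)*(u^4 - 2*u^3 - 19*u^2 + 8*u + 60) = (u - 1)*(u + 3)*(u^3 - 5*u^2 - 4*u + 20) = (u - 2)*(u - 1)*(u + 3)*(u^2 - 3*u - 10) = (u - 5)*(u - 2)*(u - 1)*(u + 3)*(u + 2)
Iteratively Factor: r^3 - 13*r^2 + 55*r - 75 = (r - 5)*(r^2 - 8*r + 15) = (r - 5)*(r - 3)*(r - 5)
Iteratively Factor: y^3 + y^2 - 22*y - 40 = (y + 2)*(y^2 - y - 20) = (y + 2)*(y + 4)*(y - 5)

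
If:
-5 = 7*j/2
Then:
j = -10/7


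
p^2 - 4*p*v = p*(p - 4*v)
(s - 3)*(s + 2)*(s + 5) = s^3 + 4*s^2 - 11*s - 30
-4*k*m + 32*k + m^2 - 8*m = (-4*k + m)*(m - 8)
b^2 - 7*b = b*(b - 7)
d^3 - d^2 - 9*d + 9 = (d - 3)*(d - 1)*(d + 3)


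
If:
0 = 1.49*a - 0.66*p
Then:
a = 0.442953020134228*p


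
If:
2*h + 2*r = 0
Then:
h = -r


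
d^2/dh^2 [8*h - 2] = 0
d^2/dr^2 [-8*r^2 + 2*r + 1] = -16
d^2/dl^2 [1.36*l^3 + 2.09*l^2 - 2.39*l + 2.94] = 8.16*l + 4.18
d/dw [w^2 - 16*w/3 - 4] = 2*w - 16/3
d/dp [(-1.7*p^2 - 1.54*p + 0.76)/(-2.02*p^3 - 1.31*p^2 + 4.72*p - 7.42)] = (-3.434*p^4 - 6.2216*p^3 - 5.4358*p^2 + 27.2192*p + 7.8396)/(4.0804*p^6 + 5.2924*p^5 - 17.3527*p^4 + 17.6104*p^3 + 41.7188*p^2 - 70.0448*p + 55.0564)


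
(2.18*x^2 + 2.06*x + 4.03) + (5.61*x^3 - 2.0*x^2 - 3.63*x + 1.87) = 5.61*x^3 + 0.18*x^2 - 1.57*x + 5.9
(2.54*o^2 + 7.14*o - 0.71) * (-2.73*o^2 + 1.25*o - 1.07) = -6.9342*o^4 - 16.3172*o^3 + 8.1455*o^2 - 8.5273*o + 0.7597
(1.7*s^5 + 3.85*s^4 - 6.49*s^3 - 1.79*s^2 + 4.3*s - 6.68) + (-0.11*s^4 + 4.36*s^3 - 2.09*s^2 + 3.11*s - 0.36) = 1.7*s^5 + 3.74*s^4 - 2.13*s^3 - 3.88*s^2 + 7.41*s - 7.04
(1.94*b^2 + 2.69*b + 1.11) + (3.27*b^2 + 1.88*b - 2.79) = 5.21*b^2 + 4.57*b - 1.68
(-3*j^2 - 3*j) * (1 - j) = 3*j^3 - 3*j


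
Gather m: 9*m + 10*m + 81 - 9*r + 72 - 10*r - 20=19*m - 19*r + 133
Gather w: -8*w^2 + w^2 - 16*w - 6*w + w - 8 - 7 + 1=-7*w^2 - 21*w - 14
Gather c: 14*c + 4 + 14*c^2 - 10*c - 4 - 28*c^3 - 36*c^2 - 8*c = -28*c^3 - 22*c^2 - 4*c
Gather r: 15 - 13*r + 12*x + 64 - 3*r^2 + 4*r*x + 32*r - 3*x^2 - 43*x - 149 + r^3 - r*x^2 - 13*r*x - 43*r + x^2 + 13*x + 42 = r^3 - 3*r^2 + r*(-x^2 - 9*x - 24) - 2*x^2 - 18*x - 28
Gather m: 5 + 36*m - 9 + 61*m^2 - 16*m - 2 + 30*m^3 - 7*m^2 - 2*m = 30*m^3 + 54*m^2 + 18*m - 6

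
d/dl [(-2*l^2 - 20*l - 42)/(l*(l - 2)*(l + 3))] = 2*(l^2 + 14*l - 14)/(l^2*(l^2 - 4*l + 4))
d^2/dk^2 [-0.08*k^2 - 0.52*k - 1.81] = -0.160000000000000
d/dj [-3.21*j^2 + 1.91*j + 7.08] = 1.91 - 6.42*j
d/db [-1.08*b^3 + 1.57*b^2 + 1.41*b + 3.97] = -3.24*b^2 + 3.14*b + 1.41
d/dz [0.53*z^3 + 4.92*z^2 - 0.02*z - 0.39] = 1.59*z^2 + 9.84*z - 0.02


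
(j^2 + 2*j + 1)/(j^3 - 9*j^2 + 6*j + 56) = (j^2 + 2*j + 1)/(j^3 - 9*j^2 + 6*j + 56)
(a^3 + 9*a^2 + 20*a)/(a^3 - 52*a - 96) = a*(a^2 + 9*a + 20)/(a^3 - 52*a - 96)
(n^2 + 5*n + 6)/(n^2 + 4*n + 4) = (n + 3)/(n + 2)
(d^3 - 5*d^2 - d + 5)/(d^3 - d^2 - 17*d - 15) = (d - 1)/(d + 3)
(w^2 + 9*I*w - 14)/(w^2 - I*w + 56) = (w + 2*I)/(w - 8*I)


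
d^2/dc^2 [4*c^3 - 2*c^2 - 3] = 24*c - 4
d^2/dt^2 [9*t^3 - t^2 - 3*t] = 54*t - 2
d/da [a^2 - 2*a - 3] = 2*a - 2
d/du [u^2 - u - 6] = 2*u - 1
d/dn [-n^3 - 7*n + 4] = -3*n^2 - 7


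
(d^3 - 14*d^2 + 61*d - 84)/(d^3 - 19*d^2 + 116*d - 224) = (d - 3)/(d - 8)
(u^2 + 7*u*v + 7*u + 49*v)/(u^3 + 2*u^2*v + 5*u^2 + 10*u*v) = (u^2 + 7*u*v + 7*u + 49*v)/(u*(u^2 + 2*u*v + 5*u + 10*v))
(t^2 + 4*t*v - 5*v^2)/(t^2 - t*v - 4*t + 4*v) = (t + 5*v)/(t - 4)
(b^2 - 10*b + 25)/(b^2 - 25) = (b - 5)/(b + 5)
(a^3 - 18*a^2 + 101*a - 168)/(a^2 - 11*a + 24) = a - 7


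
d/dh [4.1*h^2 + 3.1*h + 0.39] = 8.2*h + 3.1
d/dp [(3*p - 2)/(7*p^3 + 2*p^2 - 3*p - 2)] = 2*(-21*p^3 + 18*p^2 + 4*p - 6)/(49*p^6 + 28*p^5 - 38*p^4 - 40*p^3 + p^2 + 12*p + 4)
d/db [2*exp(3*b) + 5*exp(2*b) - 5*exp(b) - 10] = (6*exp(2*b) + 10*exp(b) - 5)*exp(b)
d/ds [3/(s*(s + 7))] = 3*(-2*s - 7)/(s^2*(s^2 + 14*s + 49))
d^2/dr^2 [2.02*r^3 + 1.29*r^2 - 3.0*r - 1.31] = 12.12*r + 2.58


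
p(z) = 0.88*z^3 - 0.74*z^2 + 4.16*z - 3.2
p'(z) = 2.64*z^2 - 1.48*z + 4.16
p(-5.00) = -152.50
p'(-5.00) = 77.56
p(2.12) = 10.68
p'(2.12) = 12.89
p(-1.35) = -12.33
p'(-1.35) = 10.97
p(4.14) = 63.78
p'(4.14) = 43.28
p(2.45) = 15.49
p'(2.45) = 16.38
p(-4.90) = -144.88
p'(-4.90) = 74.80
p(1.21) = 2.31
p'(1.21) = 6.23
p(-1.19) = -10.68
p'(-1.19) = 9.66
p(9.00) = 615.82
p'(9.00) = 204.68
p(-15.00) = -3202.10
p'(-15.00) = 620.36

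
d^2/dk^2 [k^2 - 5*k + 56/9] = 2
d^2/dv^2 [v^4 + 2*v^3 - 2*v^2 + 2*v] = 12*v^2 + 12*v - 4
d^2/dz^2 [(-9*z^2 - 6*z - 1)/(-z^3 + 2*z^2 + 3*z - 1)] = 2*(9*z^6 + 18*z^5 + 51*z^4 - 91*z^3 + 21*z^2 + 51*z + 38)/(z^9 - 6*z^8 + 3*z^7 + 31*z^6 - 21*z^5 - 60*z^4 + 12*z^3 + 21*z^2 - 9*z + 1)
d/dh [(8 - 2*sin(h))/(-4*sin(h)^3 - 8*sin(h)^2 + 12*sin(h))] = (-sin(h)^3 + 5*sin(h)^2 + 8*sin(h) - 6)*cos(h)/((sin(h) - 1)^2*(sin(h) + 3)^2*sin(h)^2)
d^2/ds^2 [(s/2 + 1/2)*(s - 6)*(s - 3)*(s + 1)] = 6*s^2 - 21*s + 1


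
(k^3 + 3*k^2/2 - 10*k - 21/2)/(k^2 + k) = k + 1/2 - 21/(2*k)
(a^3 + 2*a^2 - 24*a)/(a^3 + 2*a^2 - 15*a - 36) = a*(a + 6)/(a^2 + 6*a + 9)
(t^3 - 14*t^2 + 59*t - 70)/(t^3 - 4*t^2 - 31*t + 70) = (t - 5)/(t + 5)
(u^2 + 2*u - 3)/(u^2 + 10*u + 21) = (u - 1)/(u + 7)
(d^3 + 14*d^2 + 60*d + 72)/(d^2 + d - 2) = (d^2 + 12*d + 36)/(d - 1)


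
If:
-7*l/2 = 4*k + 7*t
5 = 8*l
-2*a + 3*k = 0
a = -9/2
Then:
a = -9/2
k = -3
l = 5/8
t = 157/112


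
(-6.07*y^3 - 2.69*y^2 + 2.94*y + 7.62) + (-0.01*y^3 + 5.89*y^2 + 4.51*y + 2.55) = -6.08*y^3 + 3.2*y^2 + 7.45*y + 10.17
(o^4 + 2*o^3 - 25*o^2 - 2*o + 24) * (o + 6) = o^5 + 8*o^4 - 13*o^3 - 152*o^2 + 12*o + 144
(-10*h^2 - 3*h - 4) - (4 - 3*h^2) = -7*h^2 - 3*h - 8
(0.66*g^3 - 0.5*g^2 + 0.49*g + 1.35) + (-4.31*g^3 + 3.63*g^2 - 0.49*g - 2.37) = -3.65*g^3 + 3.13*g^2 - 1.02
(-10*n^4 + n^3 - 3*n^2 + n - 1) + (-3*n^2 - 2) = -10*n^4 + n^3 - 6*n^2 + n - 3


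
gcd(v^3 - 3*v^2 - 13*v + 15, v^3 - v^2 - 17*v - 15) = v^2 - 2*v - 15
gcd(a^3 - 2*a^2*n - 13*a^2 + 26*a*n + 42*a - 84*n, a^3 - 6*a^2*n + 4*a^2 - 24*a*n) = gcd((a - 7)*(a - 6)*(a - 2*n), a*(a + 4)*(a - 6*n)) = 1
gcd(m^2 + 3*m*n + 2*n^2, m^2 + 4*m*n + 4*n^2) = m + 2*n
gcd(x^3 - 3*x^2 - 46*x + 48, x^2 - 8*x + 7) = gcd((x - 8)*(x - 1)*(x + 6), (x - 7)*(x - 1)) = x - 1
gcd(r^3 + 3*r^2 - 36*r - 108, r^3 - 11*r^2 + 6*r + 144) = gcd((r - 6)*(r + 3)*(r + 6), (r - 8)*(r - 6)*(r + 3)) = r^2 - 3*r - 18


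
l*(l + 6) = l^2 + 6*l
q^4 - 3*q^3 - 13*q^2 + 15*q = q*(q - 5)*(q - 1)*(q + 3)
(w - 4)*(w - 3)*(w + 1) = w^3 - 6*w^2 + 5*w + 12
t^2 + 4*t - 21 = (t - 3)*(t + 7)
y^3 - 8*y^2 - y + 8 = (y - 8)*(y - 1)*(y + 1)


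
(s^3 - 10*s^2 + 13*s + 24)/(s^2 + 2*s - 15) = (s^2 - 7*s - 8)/(s + 5)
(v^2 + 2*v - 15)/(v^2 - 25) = (v - 3)/(v - 5)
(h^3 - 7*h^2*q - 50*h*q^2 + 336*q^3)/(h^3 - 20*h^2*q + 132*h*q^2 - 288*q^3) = (-h - 7*q)/(-h + 6*q)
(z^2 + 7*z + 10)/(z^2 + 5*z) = (z + 2)/z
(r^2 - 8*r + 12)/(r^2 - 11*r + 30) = (r - 2)/(r - 5)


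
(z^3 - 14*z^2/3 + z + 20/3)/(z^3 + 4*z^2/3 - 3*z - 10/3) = (z - 4)/(z + 2)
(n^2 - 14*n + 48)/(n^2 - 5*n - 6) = (n - 8)/(n + 1)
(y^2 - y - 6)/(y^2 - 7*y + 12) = (y + 2)/(y - 4)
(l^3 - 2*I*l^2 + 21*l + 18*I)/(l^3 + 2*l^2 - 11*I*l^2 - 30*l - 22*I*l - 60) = (l^2 + 4*I*l - 3)/(l^2 + l*(2 - 5*I) - 10*I)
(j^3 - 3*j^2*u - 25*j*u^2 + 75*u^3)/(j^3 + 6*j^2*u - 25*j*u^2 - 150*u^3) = (j - 3*u)/(j + 6*u)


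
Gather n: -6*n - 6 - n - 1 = -7*n - 7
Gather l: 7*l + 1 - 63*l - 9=-56*l - 8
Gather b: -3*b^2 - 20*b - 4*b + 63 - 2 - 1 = -3*b^2 - 24*b + 60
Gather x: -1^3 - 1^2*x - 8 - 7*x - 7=-8*x - 16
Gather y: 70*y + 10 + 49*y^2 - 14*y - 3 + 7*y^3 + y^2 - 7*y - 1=7*y^3 + 50*y^2 + 49*y + 6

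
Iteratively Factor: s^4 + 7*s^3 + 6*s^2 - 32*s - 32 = (s - 2)*(s^3 + 9*s^2 + 24*s + 16) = (s - 2)*(s + 4)*(s^2 + 5*s + 4) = (s - 2)*(s + 4)^2*(s + 1)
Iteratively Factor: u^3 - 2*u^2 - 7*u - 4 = (u + 1)*(u^2 - 3*u - 4) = (u + 1)^2*(u - 4)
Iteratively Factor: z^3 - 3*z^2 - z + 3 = (z - 1)*(z^2 - 2*z - 3) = (z - 3)*(z - 1)*(z + 1)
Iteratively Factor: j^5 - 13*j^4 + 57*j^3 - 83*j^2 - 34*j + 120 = (j - 3)*(j^4 - 10*j^3 + 27*j^2 - 2*j - 40) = (j - 3)*(j - 2)*(j^3 - 8*j^2 + 11*j + 20) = (j - 5)*(j - 3)*(j - 2)*(j^2 - 3*j - 4) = (j - 5)*(j - 3)*(j - 2)*(j + 1)*(j - 4)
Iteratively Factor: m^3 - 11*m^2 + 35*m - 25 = (m - 1)*(m^2 - 10*m + 25) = (m - 5)*(m - 1)*(m - 5)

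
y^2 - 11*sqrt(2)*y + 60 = (y - 6*sqrt(2))*(y - 5*sqrt(2))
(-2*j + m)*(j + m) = -2*j^2 - j*m + m^2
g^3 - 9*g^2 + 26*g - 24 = (g - 4)*(g - 3)*(g - 2)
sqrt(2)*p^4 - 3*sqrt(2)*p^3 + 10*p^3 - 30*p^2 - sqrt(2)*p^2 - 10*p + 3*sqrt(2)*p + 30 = (p - 3)*(p - 1)*(p + 5*sqrt(2))*(sqrt(2)*p + sqrt(2))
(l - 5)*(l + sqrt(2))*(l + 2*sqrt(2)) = l^3 - 5*l^2 + 3*sqrt(2)*l^2 - 15*sqrt(2)*l + 4*l - 20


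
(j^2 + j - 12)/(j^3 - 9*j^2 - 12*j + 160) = (j - 3)/(j^2 - 13*j + 40)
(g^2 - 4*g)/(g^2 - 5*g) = (g - 4)/(g - 5)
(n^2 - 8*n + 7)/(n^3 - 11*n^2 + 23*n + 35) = (n - 1)/(n^2 - 4*n - 5)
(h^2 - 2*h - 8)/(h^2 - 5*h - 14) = (h - 4)/(h - 7)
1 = 1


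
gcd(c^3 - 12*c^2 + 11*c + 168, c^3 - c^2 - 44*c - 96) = c^2 - 5*c - 24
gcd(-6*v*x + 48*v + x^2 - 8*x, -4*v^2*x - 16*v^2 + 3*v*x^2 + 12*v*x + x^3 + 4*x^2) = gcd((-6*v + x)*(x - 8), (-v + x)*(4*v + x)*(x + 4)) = 1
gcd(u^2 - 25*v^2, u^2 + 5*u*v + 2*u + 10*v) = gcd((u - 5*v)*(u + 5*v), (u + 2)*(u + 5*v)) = u + 5*v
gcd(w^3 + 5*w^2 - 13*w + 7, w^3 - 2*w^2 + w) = w^2 - 2*w + 1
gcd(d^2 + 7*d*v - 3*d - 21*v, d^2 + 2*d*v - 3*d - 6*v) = d - 3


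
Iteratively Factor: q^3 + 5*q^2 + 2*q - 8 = (q + 4)*(q^2 + q - 2) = (q - 1)*(q + 4)*(q + 2)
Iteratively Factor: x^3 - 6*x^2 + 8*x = (x - 4)*(x^2 - 2*x) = (x - 4)*(x - 2)*(x)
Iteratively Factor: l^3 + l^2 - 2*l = (l + 2)*(l^2 - l) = l*(l + 2)*(l - 1)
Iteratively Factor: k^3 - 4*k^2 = (k)*(k^2 - 4*k) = k^2*(k - 4)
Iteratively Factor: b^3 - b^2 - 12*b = (b - 4)*(b^2 + 3*b) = (b - 4)*(b + 3)*(b)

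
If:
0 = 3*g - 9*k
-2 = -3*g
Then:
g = 2/3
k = 2/9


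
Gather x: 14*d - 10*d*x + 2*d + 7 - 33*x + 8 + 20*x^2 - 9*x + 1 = 16*d + 20*x^2 + x*(-10*d - 42) + 16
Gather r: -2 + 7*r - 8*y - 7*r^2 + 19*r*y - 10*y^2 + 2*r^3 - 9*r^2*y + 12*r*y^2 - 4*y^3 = 2*r^3 + r^2*(-9*y - 7) + r*(12*y^2 + 19*y + 7) - 4*y^3 - 10*y^2 - 8*y - 2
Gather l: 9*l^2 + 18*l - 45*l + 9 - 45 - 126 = 9*l^2 - 27*l - 162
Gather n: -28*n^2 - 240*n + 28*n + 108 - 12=-28*n^2 - 212*n + 96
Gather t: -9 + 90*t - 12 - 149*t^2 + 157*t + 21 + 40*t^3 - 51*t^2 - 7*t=40*t^3 - 200*t^2 + 240*t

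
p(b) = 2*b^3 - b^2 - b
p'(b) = 6*b^2 - 2*b - 1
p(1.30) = 1.40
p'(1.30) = 6.54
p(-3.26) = -76.66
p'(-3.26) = 69.29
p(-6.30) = -533.48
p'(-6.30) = 249.74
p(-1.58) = -8.81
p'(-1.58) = 17.14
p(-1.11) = -2.86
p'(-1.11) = 8.61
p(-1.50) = -7.50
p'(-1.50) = 15.50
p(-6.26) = -523.56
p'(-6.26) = 246.65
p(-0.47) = 0.04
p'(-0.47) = 1.27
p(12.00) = 3300.00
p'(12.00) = 839.00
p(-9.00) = -1530.00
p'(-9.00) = 503.00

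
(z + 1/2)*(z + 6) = z^2 + 13*z/2 + 3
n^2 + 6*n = n*(n + 6)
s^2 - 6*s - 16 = (s - 8)*(s + 2)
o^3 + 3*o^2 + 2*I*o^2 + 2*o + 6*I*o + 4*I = (o + 1)*(o + 2)*(o + 2*I)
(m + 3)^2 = m^2 + 6*m + 9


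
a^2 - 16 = (a - 4)*(a + 4)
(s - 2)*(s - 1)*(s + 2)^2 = s^4 + s^3 - 6*s^2 - 4*s + 8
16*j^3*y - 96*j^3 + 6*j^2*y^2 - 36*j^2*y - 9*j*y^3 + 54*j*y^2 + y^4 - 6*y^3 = (-8*j + y)*(-2*j + y)*(j + y)*(y - 6)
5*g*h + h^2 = h*(5*g + h)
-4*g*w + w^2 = w*(-4*g + w)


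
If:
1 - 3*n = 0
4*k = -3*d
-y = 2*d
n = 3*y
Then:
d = -1/18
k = 1/24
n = 1/3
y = 1/9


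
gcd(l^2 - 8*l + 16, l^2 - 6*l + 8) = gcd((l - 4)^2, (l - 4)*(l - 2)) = l - 4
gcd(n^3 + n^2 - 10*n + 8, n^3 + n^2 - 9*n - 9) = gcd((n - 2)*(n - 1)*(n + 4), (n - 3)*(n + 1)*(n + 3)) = 1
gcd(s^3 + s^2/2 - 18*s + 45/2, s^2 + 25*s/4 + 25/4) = s + 5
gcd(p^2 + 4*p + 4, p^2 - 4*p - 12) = p + 2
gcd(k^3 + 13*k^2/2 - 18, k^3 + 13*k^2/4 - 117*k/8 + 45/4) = k^2 + 9*k/2 - 9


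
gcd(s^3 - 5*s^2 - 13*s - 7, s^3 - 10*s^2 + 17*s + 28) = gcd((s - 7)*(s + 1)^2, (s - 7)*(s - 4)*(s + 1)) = s^2 - 6*s - 7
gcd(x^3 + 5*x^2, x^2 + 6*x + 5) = x + 5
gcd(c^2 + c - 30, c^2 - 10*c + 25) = c - 5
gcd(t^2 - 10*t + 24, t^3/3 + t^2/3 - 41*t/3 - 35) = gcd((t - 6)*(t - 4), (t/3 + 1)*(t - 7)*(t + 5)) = 1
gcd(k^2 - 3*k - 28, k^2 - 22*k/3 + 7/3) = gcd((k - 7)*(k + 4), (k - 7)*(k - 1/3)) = k - 7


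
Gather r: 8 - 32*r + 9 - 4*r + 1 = 18 - 36*r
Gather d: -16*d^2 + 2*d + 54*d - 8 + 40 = -16*d^2 + 56*d + 32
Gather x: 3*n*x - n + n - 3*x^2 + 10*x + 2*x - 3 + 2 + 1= -3*x^2 + x*(3*n + 12)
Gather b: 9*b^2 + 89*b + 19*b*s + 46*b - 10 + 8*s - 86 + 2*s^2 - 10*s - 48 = 9*b^2 + b*(19*s + 135) + 2*s^2 - 2*s - 144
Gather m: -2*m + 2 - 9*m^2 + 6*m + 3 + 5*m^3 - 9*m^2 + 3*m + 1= 5*m^3 - 18*m^2 + 7*m + 6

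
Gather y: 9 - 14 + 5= 0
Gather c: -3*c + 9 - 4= 5 - 3*c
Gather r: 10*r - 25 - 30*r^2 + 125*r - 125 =-30*r^2 + 135*r - 150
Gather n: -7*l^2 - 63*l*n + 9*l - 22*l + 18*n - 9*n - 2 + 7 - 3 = -7*l^2 - 13*l + n*(9 - 63*l) + 2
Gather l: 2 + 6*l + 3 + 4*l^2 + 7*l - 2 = 4*l^2 + 13*l + 3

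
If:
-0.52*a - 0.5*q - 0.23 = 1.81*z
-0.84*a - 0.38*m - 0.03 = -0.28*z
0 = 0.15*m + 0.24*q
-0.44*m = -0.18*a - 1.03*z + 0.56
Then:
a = 1.04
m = -3.10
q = 1.94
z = -0.96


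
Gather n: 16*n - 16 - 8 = 16*n - 24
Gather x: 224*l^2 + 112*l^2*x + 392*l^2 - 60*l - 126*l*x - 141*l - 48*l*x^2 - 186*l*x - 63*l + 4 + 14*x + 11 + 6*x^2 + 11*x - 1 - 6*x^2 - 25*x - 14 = 616*l^2 - 48*l*x^2 - 264*l + x*(112*l^2 - 312*l)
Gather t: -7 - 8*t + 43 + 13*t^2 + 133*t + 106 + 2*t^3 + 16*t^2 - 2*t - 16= 2*t^3 + 29*t^2 + 123*t + 126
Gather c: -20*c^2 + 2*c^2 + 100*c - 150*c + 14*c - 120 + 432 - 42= -18*c^2 - 36*c + 270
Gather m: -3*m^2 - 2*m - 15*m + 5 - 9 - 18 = -3*m^2 - 17*m - 22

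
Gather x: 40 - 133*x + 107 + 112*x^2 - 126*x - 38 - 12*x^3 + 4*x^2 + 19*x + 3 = -12*x^3 + 116*x^2 - 240*x + 112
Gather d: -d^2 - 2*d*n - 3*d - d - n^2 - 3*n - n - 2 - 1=-d^2 + d*(-2*n - 4) - n^2 - 4*n - 3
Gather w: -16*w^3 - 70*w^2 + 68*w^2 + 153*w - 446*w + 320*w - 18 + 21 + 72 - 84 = -16*w^3 - 2*w^2 + 27*w - 9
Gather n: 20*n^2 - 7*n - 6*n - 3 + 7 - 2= 20*n^2 - 13*n + 2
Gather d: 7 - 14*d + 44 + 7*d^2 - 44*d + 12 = 7*d^2 - 58*d + 63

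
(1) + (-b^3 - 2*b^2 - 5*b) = -b^3 - 2*b^2 - 5*b + 1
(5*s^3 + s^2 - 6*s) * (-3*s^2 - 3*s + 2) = -15*s^5 - 18*s^4 + 25*s^3 + 20*s^2 - 12*s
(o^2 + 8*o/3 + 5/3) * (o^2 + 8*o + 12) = o^4 + 32*o^3/3 + 35*o^2 + 136*o/3 + 20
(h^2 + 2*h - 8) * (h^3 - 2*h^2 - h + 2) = h^5 - 13*h^3 + 16*h^2 + 12*h - 16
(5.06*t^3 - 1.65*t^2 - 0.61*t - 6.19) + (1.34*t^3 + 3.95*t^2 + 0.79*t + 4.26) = 6.4*t^3 + 2.3*t^2 + 0.18*t - 1.93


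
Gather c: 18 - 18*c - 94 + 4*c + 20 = -14*c - 56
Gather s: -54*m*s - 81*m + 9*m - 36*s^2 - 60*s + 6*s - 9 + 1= -72*m - 36*s^2 + s*(-54*m - 54) - 8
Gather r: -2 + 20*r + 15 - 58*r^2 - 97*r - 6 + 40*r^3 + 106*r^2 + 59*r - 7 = 40*r^3 + 48*r^2 - 18*r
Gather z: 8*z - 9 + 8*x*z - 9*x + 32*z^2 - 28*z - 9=-9*x + 32*z^2 + z*(8*x - 20) - 18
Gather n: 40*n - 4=40*n - 4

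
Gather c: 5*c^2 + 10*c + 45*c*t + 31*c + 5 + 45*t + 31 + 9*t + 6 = 5*c^2 + c*(45*t + 41) + 54*t + 42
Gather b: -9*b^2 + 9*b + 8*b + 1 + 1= -9*b^2 + 17*b + 2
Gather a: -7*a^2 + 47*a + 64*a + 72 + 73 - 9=-7*a^2 + 111*a + 136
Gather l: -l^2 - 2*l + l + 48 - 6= -l^2 - l + 42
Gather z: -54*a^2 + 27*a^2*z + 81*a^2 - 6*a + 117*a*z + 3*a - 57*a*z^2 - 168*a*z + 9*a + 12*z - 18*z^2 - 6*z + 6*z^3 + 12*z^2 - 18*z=27*a^2 + 6*a + 6*z^3 + z^2*(-57*a - 6) + z*(27*a^2 - 51*a - 12)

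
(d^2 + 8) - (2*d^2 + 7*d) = -d^2 - 7*d + 8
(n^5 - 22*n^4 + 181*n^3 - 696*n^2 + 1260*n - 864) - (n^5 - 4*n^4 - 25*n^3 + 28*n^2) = -18*n^4 + 206*n^3 - 724*n^2 + 1260*n - 864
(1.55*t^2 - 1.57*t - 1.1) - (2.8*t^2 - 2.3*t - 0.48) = -1.25*t^2 + 0.73*t - 0.62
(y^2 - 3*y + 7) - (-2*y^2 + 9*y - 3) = 3*y^2 - 12*y + 10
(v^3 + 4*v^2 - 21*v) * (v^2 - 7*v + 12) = v^5 - 3*v^4 - 37*v^3 + 195*v^2 - 252*v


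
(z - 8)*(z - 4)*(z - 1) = z^3 - 13*z^2 + 44*z - 32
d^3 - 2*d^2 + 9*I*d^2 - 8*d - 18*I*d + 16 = (d - 2)*(d + I)*(d + 8*I)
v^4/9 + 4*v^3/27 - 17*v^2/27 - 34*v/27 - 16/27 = (v/3 + 1/3)^2*(v - 8/3)*(v + 2)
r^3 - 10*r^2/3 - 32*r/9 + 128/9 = (r - 8/3)^2*(r + 2)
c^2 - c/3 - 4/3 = (c - 4/3)*(c + 1)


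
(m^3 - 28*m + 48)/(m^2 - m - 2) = (m^2 + 2*m - 24)/(m + 1)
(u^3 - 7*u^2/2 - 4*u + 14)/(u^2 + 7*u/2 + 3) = (2*u^2 - 11*u + 14)/(2*u + 3)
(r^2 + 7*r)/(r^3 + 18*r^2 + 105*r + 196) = r/(r^2 + 11*r + 28)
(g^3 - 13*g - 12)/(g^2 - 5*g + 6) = (g^3 - 13*g - 12)/(g^2 - 5*g + 6)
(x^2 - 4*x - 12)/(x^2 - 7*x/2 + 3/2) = 2*(x^2 - 4*x - 12)/(2*x^2 - 7*x + 3)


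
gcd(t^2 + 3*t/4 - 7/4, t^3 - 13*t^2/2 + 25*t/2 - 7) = t - 1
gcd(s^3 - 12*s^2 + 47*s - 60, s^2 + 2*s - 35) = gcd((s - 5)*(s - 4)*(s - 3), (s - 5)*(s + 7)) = s - 5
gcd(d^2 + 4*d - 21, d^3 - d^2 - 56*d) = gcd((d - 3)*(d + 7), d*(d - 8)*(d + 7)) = d + 7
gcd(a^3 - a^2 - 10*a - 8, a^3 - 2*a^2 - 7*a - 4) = a^2 - 3*a - 4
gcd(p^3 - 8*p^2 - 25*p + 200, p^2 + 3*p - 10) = p + 5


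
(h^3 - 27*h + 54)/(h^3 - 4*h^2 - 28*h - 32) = (-h^3 + 27*h - 54)/(-h^3 + 4*h^2 + 28*h + 32)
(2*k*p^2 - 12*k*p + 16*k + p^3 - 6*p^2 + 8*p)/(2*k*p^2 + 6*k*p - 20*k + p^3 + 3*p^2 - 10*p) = (p - 4)/(p + 5)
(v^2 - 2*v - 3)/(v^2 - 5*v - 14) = (-v^2 + 2*v + 3)/(-v^2 + 5*v + 14)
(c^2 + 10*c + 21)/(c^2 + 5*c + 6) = (c + 7)/(c + 2)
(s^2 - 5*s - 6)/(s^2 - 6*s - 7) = (s - 6)/(s - 7)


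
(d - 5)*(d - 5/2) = d^2 - 15*d/2 + 25/2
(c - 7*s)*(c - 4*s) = c^2 - 11*c*s + 28*s^2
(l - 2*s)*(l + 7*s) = l^2 + 5*l*s - 14*s^2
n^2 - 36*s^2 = (n - 6*s)*(n + 6*s)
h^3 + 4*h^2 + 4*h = h*(h + 2)^2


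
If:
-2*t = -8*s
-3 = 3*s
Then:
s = -1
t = -4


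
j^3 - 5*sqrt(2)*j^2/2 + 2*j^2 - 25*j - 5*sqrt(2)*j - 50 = (j + 2)*(j - 5*sqrt(2))*(j + 5*sqrt(2)/2)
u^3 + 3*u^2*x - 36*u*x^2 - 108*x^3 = (u - 6*x)*(u + 3*x)*(u + 6*x)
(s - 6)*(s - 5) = s^2 - 11*s + 30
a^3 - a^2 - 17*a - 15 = (a - 5)*(a + 1)*(a + 3)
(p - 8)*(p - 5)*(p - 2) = p^3 - 15*p^2 + 66*p - 80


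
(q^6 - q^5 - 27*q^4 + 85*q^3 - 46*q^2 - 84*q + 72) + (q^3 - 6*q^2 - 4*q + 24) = q^6 - q^5 - 27*q^4 + 86*q^3 - 52*q^2 - 88*q + 96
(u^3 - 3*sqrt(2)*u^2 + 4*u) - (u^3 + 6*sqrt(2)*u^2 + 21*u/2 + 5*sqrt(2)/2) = -9*sqrt(2)*u^2 - 13*u/2 - 5*sqrt(2)/2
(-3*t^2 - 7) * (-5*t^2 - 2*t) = 15*t^4 + 6*t^3 + 35*t^2 + 14*t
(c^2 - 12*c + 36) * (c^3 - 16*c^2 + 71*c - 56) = c^5 - 28*c^4 + 299*c^3 - 1484*c^2 + 3228*c - 2016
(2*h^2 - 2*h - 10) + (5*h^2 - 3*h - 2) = 7*h^2 - 5*h - 12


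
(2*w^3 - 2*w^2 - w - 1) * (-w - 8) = -2*w^4 - 14*w^3 + 17*w^2 + 9*w + 8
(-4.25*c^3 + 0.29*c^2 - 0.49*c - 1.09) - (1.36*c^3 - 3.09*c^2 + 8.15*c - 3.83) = -5.61*c^3 + 3.38*c^2 - 8.64*c + 2.74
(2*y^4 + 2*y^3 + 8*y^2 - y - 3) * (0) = 0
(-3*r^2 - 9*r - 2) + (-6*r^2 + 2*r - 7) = -9*r^2 - 7*r - 9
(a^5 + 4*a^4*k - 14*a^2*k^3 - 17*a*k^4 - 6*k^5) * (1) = a^5 + 4*a^4*k - 14*a^2*k^3 - 17*a*k^4 - 6*k^5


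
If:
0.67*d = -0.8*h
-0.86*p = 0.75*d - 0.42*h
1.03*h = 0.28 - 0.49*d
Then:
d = -0.75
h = 0.63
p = 0.96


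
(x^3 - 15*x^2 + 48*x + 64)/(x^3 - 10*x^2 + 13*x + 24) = (x - 8)/(x - 3)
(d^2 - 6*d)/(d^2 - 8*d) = (d - 6)/(d - 8)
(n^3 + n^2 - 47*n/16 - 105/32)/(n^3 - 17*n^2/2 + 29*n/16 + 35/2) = (n + 3/2)/(n - 8)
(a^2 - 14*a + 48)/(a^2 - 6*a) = (a - 8)/a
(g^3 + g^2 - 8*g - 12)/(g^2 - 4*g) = (g^3 + g^2 - 8*g - 12)/(g*(g - 4))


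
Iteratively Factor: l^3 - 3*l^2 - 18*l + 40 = (l - 5)*(l^2 + 2*l - 8) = (l - 5)*(l + 4)*(l - 2)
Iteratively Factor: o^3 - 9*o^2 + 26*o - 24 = (o - 4)*(o^2 - 5*o + 6) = (o - 4)*(o - 2)*(o - 3)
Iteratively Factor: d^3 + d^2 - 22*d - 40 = (d - 5)*(d^2 + 6*d + 8) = (d - 5)*(d + 2)*(d + 4)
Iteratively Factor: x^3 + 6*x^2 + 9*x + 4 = (x + 1)*(x^2 + 5*x + 4) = (x + 1)^2*(x + 4)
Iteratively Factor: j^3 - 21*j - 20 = (j + 1)*(j^2 - j - 20) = (j + 1)*(j + 4)*(j - 5)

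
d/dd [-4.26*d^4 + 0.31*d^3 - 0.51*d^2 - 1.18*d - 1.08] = -17.04*d^3 + 0.93*d^2 - 1.02*d - 1.18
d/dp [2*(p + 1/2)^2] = 4*p + 2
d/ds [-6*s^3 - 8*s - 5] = -18*s^2 - 8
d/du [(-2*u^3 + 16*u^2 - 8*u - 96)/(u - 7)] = 2*(-2*u^3 + 29*u^2 - 112*u + 76)/(u^2 - 14*u + 49)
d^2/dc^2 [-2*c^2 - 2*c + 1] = -4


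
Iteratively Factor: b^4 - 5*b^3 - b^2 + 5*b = (b + 1)*(b^3 - 6*b^2 + 5*b) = (b - 5)*(b + 1)*(b^2 - b) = (b - 5)*(b - 1)*(b + 1)*(b)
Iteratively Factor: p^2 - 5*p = (p)*(p - 5)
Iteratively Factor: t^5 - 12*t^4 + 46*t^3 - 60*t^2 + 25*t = (t - 1)*(t^4 - 11*t^3 + 35*t^2 - 25*t) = t*(t - 1)*(t^3 - 11*t^2 + 35*t - 25) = t*(t - 5)*(t - 1)*(t^2 - 6*t + 5) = t*(t - 5)*(t - 1)^2*(t - 5)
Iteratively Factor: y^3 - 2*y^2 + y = (y - 1)*(y^2 - y) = (y - 1)^2*(y)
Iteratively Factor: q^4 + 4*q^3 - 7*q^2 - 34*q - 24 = (q + 1)*(q^3 + 3*q^2 - 10*q - 24) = (q - 3)*(q + 1)*(q^2 + 6*q + 8) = (q - 3)*(q + 1)*(q + 4)*(q + 2)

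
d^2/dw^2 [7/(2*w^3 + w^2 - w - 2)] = 14*(-(6*w + 1)*(2*w^3 + w^2 - w - 2) + (6*w^2 + 2*w - 1)^2)/(2*w^3 + w^2 - w - 2)^3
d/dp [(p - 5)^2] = 2*p - 10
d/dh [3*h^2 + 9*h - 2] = 6*h + 9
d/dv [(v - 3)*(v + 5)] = 2*v + 2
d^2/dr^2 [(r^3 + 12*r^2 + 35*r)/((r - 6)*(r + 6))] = 2*(71*r^3 + 1296*r^2 + 7668*r + 15552)/(r^6 - 108*r^4 + 3888*r^2 - 46656)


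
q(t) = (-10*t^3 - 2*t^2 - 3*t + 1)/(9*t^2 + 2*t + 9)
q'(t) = (-18*t - 2)*(-10*t^3 - 2*t^2 - 3*t + 1)/(9*t^2 + 2*t + 9)^2 + (-30*t^2 - 4*t - 3)/(9*t^2 + 2*t + 9) = (-90*t^4 - 40*t^3 - 247*t^2 - 54*t - 29)/(81*t^4 + 36*t^3 + 166*t^2 + 36*t + 81)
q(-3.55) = 3.76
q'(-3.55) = -1.16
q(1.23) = -0.97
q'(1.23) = -1.19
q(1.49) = -1.28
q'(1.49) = -1.21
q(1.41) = -1.19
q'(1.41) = -1.21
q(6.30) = -6.86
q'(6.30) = -1.13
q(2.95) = -3.02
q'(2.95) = -1.17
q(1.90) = -1.78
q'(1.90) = -1.20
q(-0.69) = 0.45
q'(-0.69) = -0.82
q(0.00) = 0.11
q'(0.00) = -0.36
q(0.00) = 0.11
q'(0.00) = -0.36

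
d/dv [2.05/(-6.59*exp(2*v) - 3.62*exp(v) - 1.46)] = (27.019*exp(v) + 7.421)*exp(v)/(6.59*exp(2*v) + 3.62*exp(v) + 1.46)^2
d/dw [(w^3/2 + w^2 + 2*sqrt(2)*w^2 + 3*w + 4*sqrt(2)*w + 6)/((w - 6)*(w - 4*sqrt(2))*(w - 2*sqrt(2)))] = (-5*sqrt(2)*w^4 - 4*w^4 + 10*w^3 + 28*sqrt(2)*w^3 + 64*w^2 + 110*sqrt(2)*w^2 - 312*sqrt(2)*w - 120*w - 600*sqrt(2) - 384)/(w^6 - 12*sqrt(2)*w^5 - 12*w^5 + 140*w^4 + 144*sqrt(2)*w^4 - 1248*w^3 - 624*sqrt(2)*w^3 + 2304*sqrt(2)*w^2 + 4000*w^2 - 6912*sqrt(2)*w - 3072*w + 9216)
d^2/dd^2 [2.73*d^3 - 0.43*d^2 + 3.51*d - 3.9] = 16.38*d - 0.86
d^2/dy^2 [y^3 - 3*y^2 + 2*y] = 6*y - 6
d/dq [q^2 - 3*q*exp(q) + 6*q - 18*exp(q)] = -3*q*exp(q) + 2*q - 21*exp(q) + 6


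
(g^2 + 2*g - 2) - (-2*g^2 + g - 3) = 3*g^2 + g + 1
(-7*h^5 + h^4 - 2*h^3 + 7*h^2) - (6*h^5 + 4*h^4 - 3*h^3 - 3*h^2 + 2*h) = -13*h^5 - 3*h^4 + h^3 + 10*h^2 - 2*h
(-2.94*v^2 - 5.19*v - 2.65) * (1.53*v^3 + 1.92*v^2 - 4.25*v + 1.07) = -4.4982*v^5 - 13.5855*v^4 - 1.5243*v^3 + 13.8237*v^2 + 5.7092*v - 2.8355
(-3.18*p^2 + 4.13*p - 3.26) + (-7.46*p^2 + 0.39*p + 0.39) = -10.64*p^2 + 4.52*p - 2.87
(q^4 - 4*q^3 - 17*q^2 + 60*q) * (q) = q^5 - 4*q^4 - 17*q^3 + 60*q^2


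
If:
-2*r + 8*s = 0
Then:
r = 4*s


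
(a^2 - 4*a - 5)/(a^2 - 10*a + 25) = (a + 1)/(a - 5)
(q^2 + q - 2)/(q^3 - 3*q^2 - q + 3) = (q + 2)/(q^2 - 2*q - 3)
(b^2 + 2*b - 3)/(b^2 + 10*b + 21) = (b - 1)/(b + 7)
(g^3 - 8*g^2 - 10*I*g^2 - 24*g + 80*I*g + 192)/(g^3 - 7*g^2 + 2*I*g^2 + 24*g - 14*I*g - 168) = (g^2 + g*(-8 - 6*I) + 48*I)/(g^2 + g*(-7 + 6*I) - 42*I)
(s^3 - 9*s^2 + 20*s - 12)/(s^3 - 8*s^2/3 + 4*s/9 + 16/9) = 9*(s^2 - 7*s + 6)/(9*s^2 - 6*s - 8)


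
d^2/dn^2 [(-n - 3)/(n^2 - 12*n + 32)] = 2*(-4*(n - 6)^2*(n + 3) + 3*(n - 3)*(n^2 - 12*n + 32))/(n^2 - 12*n + 32)^3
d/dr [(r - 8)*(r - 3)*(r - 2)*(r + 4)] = 4*r^3 - 27*r^2 - 12*r + 136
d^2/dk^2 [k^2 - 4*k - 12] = 2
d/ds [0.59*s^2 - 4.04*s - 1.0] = 1.18*s - 4.04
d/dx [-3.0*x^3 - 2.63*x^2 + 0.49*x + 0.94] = -9.0*x^2 - 5.26*x + 0.49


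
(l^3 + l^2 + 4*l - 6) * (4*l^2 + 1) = 4*l^5 + 4*l^4 + 17*l^3 - 23*l^2 + 4*l - 6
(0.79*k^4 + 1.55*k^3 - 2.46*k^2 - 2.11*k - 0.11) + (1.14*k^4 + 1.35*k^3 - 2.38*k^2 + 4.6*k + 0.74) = 1.93*k^4 + 2.9*k^3 - 4.84*k^2 + 2.49*k + 0.63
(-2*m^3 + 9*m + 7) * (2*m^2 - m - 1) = -4*m^5 + 2*m^4 + 20*m^3 + 5*m^2 - 16*m - 7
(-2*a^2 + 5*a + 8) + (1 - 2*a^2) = -4*a^2 + 5*a + 9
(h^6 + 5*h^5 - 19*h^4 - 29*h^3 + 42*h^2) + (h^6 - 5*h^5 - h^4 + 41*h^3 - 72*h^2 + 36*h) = 2*h^6 - 20*h^4 + 12*h^3 - 30*h^2 + 36*h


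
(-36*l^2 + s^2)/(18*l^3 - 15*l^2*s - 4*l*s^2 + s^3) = (6*l + s)/(-3*l^2 + 2*l*s + s^2)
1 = 1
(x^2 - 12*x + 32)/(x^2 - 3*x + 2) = (x^2 - 12*x + 32)/(x^2 - 3*x + 2)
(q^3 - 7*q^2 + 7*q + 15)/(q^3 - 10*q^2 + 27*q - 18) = (q^2 - 4*q - 5)/(q^2 - 7*q + 6)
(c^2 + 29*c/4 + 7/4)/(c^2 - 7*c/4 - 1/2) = (c + 7)/(c - 2)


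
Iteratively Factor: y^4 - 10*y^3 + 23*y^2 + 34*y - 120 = (y - 5)*(y^3 - 5*y^2 - 2*y + 24) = (y - 5)*(y - 3)*(y^2 - 2*y - 8) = (y - 5)*(y - 4)*(y - 3)*(y + 2)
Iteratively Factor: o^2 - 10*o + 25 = (o - 5)*(o - 5)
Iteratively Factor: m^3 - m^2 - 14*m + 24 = (m + 4)*(m^2 - 5*m + 6) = (m - 3)*(m + 4)*(m - 2)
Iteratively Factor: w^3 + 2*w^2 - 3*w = (w)*(w^2 + 2*w - 3) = w*(w + 3)*(w - 1)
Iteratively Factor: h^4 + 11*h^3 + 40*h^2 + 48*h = (h + 4)*(h^3 + 7*h^2 + 12*h) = (h + 4)^2*(h^2 + 3*h) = h*(h + 4)^2*(h + 3)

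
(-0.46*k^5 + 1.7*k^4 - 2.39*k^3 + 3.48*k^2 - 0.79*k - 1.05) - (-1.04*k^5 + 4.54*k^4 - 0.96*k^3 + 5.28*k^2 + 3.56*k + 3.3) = 0.58*k^5 - 2.84*k^4 - 1.43*k^3 - 1.8*k^2 - 4.35*k - 4.35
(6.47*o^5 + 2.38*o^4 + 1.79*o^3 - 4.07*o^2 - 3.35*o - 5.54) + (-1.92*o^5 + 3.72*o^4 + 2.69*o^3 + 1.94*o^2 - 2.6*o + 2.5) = 4.55*o^5 + 6.1*o^4 + 4.48*o^3 - 2.13*o^2 - 5.95*o - 3.04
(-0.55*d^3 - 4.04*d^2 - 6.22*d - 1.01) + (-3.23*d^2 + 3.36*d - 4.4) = -0.55*d^3 - 7.27*d^2 - 2.86*d - 5.41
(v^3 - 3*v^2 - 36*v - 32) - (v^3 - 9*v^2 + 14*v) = 6*v^2 - 50*v - 32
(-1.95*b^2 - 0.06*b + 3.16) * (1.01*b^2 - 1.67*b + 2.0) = -1.9695*b^4 + 3.1959*b^3 - 0.6082*b^2 - 5.3972*b + 6.32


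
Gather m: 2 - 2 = 0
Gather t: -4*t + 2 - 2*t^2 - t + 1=-2*t^2 - 5*t + 3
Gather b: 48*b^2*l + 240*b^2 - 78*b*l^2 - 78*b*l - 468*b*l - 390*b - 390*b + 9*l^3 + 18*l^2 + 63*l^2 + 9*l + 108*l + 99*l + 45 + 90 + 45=b^2*(48*l + 240) + b*(-78*l^2 - 546*l - 780) + 9*l^3 + 81*l^2 + 216*l + 180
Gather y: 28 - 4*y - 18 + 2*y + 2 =12 - 2*y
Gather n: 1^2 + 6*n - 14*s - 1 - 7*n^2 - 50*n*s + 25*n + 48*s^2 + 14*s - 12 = -7*n^2 + n*(31 - 50*s) + 48*s^2 - 12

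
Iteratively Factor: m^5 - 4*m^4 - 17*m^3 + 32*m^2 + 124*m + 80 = (m - 5)*(m^4 + m^3 - 12*m^2 - 28*m - 16) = (m - 5)*(m + 1)*(m^3 - 12*m - 16) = (m - 5)*(m - 4)*(m + 1)*(m^2 + 4*m + 4) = (m - 5)*(m - 4)*(m + 1)*(m + 2)*(m + 2)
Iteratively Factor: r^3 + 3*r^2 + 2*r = (r)*(r^2 + 3*r + 2) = r*(r + 2)*(r + 1)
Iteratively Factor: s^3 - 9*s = (s)*(s^2 - 9) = s*(s - 3)*(s + 3)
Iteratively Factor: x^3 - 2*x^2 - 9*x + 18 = (x + 3)*(x^2 - 5*x + 6) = (x - 3)*(x + 3)*(x - 2)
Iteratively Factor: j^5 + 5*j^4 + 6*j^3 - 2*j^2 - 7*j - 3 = (j + 1)*(j^4 + 4*j^3 + 2*j^2 - 4*j - 3) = (j - 1)*(j + 1)*(j^3 + 5*j^2 + 7*j + 3) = (j - 1)*(j + 1)*(j + 3)*(j^2 + 2*j + 1) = (j - 1)*(j + 1)^2*(j + 3)*(j + 1)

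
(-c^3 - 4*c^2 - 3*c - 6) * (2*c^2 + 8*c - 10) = -2*c^5 - 16*c^4 - 28*c^3 + 4*c^2 - 18*c + 60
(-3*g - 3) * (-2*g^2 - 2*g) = 6*g^3 + 12*g^2 + 6*g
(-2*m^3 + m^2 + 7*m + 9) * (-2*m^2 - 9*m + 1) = 4*m^5 + 16*m^4 - 25*m^3 - 80*m^2 - 74*m + 9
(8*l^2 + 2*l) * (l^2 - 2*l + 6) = 8*l^4 - 14*l^3 + 44*l^2 + 12*l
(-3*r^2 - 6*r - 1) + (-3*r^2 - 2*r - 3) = -6*r^2 - 8*r - 4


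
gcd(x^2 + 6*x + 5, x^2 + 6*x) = 1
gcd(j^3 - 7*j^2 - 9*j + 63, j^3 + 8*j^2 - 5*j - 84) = j - 3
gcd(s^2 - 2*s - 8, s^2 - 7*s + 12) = s - 4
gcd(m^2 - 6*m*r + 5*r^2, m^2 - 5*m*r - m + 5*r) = -m + 5*r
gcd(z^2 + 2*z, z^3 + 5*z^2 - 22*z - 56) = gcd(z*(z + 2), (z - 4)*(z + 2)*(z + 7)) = z + 2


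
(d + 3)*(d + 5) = d^2 + 8*d + 15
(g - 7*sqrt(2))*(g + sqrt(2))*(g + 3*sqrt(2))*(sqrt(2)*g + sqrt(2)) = sqrt(2)*g^4 - 6*g^3 + sqrt(2)*g^3 - 50*sqrt(2)*g^2 - 6*g^2 - 84*g - 50*sqrt(2)*g - 84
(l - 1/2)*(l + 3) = l^2 + 5*l/2 - 3/2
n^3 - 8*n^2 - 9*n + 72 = (n - 8)*(n - 3)*(n + 3)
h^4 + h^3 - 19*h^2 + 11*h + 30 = (h - 3)*(h - 2)*(h + 1)*(h + 5)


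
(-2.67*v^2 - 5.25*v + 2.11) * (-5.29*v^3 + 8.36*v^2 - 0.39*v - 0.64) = 14.1243*v^5 + 5.4513*v^4 - 54.0106*v^3 + 21.3959*v^2 + 2.5371*v - 1.3504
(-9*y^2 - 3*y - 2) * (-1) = 9*y^2 + 3*y + 2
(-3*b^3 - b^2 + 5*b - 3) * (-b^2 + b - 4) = 3*b^5 - 2*b^4 + 6*b^3 + 12*b^2 - 23*b + 12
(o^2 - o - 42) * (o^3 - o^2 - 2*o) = o^5 - 2*o^4 - 43*o^3 + 44*o^2 + 84*o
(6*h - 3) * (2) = 12*h - 6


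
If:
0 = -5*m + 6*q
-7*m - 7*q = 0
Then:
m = 0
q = 0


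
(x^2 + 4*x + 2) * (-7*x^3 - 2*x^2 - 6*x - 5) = -7*x^5 - 30*x^4 - 28*x^3 - 33*x^2 - 32*x - 10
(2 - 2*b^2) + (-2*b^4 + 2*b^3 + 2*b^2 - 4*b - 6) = -2*b^4 + 2*b^3 - 4*b - 4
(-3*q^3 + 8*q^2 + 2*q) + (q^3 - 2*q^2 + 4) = -2*q^3 + 6*q^2 + 2*q + 4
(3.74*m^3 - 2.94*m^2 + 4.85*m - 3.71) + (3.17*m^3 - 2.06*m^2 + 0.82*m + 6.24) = 6.91*m^3 - 5.0*m^2 + 5.67*m + 2.53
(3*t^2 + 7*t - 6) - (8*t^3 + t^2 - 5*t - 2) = -8*t^3 + 2*t^2 + 12*t - 4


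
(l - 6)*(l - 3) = l^2 - 9*l + 18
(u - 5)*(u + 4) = u^2 - u - 20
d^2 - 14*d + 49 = (d - 7)^2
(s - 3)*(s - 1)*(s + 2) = s^3 - 2*s^2 - 5*s + 6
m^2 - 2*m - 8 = (m - 4)*(m + 2)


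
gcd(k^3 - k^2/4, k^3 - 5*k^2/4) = k^2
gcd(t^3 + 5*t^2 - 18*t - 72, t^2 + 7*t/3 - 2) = t + 3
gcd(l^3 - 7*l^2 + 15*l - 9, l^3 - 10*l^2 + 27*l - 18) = l^2 - 4*l + 3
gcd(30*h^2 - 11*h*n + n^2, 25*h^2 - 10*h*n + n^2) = 5*h - n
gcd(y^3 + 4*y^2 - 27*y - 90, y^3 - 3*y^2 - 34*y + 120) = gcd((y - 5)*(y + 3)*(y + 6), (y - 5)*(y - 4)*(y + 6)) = y^2 + y - 30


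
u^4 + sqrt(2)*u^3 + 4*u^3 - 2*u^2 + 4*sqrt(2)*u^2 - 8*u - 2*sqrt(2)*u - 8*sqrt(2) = (u + 4)*(u - sqrt(2))*(u + sqrt(2))^2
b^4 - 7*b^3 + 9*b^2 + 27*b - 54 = (b - 3)^3*(b + 2)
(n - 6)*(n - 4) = n^2 - 10*n + 24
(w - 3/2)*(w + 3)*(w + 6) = w^3 + 15*w^2/2 + 9*w/2 - 27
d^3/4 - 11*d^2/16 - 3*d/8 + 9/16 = (d/4 + 1/4)*(d - 3)*(d - 3/4)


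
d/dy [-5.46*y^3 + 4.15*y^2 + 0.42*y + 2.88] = -16.38*y^2 + 8.3*y + 0.42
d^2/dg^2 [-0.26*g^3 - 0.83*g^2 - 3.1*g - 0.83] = -1.56*g - 1.66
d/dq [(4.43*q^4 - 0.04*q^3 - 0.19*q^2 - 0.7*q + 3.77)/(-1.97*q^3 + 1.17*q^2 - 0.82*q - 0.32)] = (-8.7271*q^6 + 10.3662*q^5 - 11.3189*q^4 - 8.3628*q^3 + 23.2939*q^2 - 8.7002*q + 3.3154)/(3.8809*q^6 - 4.6098*q^5 + 4.5997*q^4 - 0.658*q^3 - 0.0764000000000001*q^2 + 0.5248*q + 0.1024)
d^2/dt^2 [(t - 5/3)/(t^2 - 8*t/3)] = 2*(27*t^3 - 135*t^2 + 360*t - 320)/(t^3*(27*t^3 - 216*t^2 + 576*t - 512))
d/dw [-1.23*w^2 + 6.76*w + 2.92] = 6.76 - 2.46*w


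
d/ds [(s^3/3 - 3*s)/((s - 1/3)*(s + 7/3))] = 9*(3*s^4 + 12*s^3 + 20*s^2 + 21)/(81*s^4 + 324*s^3 + 198*s^2 - 252*s + 49)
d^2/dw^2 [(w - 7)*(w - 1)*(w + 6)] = 6*w - 4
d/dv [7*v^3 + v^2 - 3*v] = 21*v^2 + 2*v - 3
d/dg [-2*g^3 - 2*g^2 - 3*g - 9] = -6*g^2 - 4*g - 3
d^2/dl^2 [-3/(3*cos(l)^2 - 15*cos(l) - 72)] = (-4*sin(l)^4 + 123*sin(l)^2 + 405*cos(l)/4 + 15*cos(3*l)/4 - 21)/(sin(l)^2 + 5*cos(l) + 23)^3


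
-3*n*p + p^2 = p*(-3*n + p)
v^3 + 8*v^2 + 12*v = v*(v + 2)*(v + 6)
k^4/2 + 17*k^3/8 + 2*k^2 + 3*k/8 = k*(k/2 + 1/2)*(k + 1/4)*(k + 3)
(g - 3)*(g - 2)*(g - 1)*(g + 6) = g^4 - 25*g^2 + 60*g - 36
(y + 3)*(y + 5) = y^2 + 8*y + 15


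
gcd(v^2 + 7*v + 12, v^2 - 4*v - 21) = v + 3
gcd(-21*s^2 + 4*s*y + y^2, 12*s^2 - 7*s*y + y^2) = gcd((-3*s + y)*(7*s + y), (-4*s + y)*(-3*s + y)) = -3*s + y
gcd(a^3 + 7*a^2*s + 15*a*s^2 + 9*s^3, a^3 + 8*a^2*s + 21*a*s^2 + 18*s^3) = a^2 + 6*a*s + 9*s^2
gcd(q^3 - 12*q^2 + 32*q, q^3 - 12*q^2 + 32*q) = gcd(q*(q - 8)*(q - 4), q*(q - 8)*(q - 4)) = q^3 - 12*q^2 + 32*q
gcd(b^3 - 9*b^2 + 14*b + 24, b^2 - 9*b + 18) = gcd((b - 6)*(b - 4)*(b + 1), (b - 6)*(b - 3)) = b - 6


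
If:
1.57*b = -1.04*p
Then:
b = -0.662420382165605*p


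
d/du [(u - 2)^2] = 2*u - 4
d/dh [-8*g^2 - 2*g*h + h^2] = -2*g + 2*h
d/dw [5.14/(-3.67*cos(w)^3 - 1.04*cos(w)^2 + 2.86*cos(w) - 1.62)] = (-56.5914*cos(w)^2 - 10.6912*cos(w) + 14.7004)*sin(w)/(3.67*cos(w)^3 + 1.04*cos(w)^2 - 2.86*cos(w) + 1.62)^2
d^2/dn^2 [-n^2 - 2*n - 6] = -2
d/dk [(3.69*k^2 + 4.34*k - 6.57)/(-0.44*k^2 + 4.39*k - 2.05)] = (18.1087*k^2 - 20.9106*k + 19.9453)/(0.1936*k^4 - 3.8632*k^3 + 21.0761*k^2 - 17.999*k + 4.2025)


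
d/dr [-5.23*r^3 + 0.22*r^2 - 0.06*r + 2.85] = -15.69*r^2 + 0.44*r - 0.06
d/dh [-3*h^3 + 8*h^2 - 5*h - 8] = -9*h^2 + 16*h - 5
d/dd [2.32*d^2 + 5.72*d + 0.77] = 4.64*d + 5.72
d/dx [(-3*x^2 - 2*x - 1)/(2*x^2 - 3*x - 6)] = (13*x^2 + 40*x + 9)/(4*x^4 - 12*x^3 - 15*x^2 + 36*x + 36)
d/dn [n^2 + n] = 2*n + 1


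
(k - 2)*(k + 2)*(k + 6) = k^3 + 6*k^2 - 4*k - 24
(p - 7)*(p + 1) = p^2 - 6*p - 7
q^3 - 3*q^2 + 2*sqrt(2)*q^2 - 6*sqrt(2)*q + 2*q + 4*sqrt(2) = (q - 2)*(q - 1)*(q + 2*sqrt(2))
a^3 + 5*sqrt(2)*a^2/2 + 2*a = a*(a + sqrt(2)/2)*(a + 2*sqrt(2))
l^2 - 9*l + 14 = (l - 7)*(l - 2)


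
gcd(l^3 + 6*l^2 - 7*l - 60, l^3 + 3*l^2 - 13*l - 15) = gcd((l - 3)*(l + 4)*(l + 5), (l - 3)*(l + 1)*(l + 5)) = l^2 + 2*l - 15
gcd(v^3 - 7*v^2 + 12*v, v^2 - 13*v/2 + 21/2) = v - 3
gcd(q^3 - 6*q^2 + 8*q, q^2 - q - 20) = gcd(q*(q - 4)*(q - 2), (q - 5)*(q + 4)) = 1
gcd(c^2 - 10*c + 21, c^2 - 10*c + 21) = c^2 - 10*c + 21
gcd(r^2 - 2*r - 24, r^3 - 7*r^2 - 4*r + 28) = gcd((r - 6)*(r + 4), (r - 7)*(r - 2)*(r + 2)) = 1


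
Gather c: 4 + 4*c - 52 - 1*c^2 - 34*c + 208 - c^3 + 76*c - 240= -c^3 - c^2 + 46*c - 80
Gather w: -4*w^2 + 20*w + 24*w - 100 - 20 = -4*w^2 + 44*w - 120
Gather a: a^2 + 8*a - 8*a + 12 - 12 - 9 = a^2 - 9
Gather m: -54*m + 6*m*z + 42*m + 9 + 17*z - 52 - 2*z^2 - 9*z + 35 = m*(6*z - 12) - 2*z^2 + 8*z - 8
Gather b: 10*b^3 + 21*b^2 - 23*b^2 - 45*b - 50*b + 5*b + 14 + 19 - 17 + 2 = 10*b^3 - 2*b^2 - 90*b + 18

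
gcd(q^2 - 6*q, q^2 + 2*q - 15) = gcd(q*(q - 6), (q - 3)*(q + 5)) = 1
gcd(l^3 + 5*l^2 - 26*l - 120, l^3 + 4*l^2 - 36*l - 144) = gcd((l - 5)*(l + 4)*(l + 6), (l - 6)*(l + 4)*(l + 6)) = l^2 + 10*l + 24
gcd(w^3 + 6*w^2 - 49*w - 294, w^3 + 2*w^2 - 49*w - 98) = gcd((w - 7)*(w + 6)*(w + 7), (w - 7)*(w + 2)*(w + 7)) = w^2 - 49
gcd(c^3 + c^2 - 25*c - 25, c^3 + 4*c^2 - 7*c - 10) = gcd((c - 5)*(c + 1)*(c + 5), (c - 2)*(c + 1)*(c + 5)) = c^2 + 6*c + 5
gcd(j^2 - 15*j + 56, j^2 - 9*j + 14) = j - 7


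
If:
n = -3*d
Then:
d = -n/3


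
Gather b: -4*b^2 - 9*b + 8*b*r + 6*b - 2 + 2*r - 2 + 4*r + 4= -4*b^2 + b*(8*r - 3) + 6*r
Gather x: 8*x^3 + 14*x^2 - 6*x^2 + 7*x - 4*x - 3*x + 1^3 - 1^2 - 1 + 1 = 8*x^3 + 8*x^2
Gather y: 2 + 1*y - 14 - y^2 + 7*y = -y^2 + 8*y - 12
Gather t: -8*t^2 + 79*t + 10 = -8*t^2 + 79*t + 10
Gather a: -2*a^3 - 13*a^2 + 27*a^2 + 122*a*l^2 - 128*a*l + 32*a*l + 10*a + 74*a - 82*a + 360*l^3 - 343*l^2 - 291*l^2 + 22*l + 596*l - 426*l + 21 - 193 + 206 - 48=-2*a^3 + 14*a^2 + a*(122*l^2 - 96*l + 2) + 360*l^3 - 634*l^2 + 192*l - 14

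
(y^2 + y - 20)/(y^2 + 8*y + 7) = (y^2 + y - 20)/(y^2 + 8*y + 7)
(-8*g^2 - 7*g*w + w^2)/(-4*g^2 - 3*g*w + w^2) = (-8*g + w)/(-4*g + w)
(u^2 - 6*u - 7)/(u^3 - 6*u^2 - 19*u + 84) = (u + 1)/(u^2 + u - 12)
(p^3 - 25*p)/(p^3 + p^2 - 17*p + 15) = p*(p - 5)/(p^2 - 4*p + 3)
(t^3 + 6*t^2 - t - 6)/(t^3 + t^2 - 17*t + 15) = (t^2 + 7*t + 6)/(t^2 + 2*t - 15)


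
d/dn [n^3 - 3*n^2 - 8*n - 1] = 3*n^2 - 6*n - 8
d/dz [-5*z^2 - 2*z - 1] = -10*z - 2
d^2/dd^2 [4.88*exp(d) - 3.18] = 4.88*exp(d)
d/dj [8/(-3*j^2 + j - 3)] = 8*(6*j - 1)/(3*j^2 - j + 3)^2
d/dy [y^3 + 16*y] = 3*y^2 + 16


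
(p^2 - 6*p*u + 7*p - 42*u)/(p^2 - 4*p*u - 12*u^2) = (p + 7)/(p + 2*u)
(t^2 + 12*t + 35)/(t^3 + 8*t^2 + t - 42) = (t + 5)/(t^2 + t - 6)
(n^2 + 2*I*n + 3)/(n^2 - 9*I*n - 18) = (n^2 + 2*I*n + 3)/(n^2 - 9*I*n - 18)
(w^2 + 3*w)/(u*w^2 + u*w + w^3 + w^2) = (w + 3)/(u*w + u + w^2 + w)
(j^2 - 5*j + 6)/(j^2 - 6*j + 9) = (j - 2)/(j - 3)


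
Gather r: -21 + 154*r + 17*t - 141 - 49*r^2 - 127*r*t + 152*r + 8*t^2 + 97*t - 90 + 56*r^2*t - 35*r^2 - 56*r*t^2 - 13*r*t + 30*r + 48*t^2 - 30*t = r^2*(56*t - 84) + r*(-56*t^2 - 140*t + 336) + 56*t^2 + 84*t - 252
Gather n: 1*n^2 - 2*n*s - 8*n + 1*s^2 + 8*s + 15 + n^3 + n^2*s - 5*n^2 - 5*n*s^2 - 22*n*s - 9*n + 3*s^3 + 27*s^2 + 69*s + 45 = n^3 + n^2*(s - 4) + n*(-5*s^2 - 24*s - 17) + 3*s^3 + 28*s^2 + 77*s + 60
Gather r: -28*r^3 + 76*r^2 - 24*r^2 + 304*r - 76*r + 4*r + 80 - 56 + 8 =-28*r^3 + 52*r^2 + 232*r + 32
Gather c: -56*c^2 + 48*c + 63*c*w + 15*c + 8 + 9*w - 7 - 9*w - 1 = -56*c^2 + c*(63*w + 63)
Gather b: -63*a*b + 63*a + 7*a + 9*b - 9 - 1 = 70*a + b*(9 - 63*a) - 10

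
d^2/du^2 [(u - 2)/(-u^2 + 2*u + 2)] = 2*(4*(u - 2)*(u - 1)^2 + (3*u - 4)*(-u^2 + 2*u + 2))/(-u^2 + 2*u + 2)^3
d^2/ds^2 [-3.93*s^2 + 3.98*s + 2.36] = -7.86000000000000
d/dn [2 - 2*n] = -2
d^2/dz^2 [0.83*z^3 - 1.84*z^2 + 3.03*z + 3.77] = 4.98*z - 3.68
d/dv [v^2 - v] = 2*v - 1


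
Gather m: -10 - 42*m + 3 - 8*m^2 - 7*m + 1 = -8*m^2 - 49*m - 6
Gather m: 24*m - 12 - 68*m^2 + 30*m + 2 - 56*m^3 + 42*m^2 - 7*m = -56*m^3 - 26*m^2 + 47*m - 10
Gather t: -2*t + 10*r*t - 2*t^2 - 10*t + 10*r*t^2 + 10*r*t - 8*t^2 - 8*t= t^2*(10*r - 10) + t*(20*r - 20)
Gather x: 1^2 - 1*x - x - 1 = -2*x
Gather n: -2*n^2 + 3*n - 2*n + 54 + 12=-2*n^2 + n + 66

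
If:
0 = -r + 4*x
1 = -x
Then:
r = -4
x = -1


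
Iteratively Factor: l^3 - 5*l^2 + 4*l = (l - 1)*(l^2 - 4*l) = (l - 4)*(l - 1)*(l)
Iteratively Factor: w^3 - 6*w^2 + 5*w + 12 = (w + 1)*(w^2 - 7*w + 12) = (w - 3)*(w + 1)*(w - 4)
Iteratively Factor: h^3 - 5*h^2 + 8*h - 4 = (h - 2)*(h^2 - 3*h + 2) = (h - 2)*(h - 1)*(h - 2)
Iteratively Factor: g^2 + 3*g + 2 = (g + 2)*(g + 1)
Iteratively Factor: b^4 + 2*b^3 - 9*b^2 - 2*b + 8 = (b - 2)*(b^3 + 4*b^2 - b - 4) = (b - 2)*(b + 4)*(b^2 - 1) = (b - 2)*(b - 1)*(b + 4)*(b + 1)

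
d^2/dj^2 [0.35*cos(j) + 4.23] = -0.35*cos(j)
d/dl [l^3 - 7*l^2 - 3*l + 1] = 3*l^2 - 14*l - 3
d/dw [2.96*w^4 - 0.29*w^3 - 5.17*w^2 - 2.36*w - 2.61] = 11.84*w^3 - 0.87*w^2 - 10.34*w - 2.36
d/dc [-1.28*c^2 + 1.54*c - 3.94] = 1.54 - 2.56*c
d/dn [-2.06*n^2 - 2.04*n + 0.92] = -4.12*n - 2.04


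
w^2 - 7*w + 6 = (w - 6)*(w - 1)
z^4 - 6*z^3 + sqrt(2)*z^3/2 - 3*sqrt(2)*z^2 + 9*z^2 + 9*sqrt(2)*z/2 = z*(z - 3)^2*(z + sqrt(2)/2)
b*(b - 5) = b^2 - 5*b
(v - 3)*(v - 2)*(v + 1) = v^3 - 4*v^2 + v + 6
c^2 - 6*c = c*(c - 6)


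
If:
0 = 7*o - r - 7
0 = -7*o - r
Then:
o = 1/2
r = -7/2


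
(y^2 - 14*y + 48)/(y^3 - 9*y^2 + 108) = (y - 8)/(y^2 - 3*y - 18)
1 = 1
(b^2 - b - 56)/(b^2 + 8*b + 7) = (b - 8)/(b + 1)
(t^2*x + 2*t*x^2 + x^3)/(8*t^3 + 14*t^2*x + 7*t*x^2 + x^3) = x*(t + x)/(8*t^2 + 6*t*x + x^2)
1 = 1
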